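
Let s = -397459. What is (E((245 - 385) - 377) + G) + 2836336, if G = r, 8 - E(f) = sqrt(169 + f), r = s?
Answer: 2438885 - 2*I*sqrt(87) ≈ 2.4389e+6 - 18.655*I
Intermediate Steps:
r = -397459
E(f) = 8 - sqrt(169 + f)
G = -397459
(E((245 - 385) - 377) + G) + 2836336 = ((8 - sqrt(169 + ((245 - 385) - 377))) - 397459) + 2836336 = ((8 - sqrt(169 + (-140 - 377))) - 397459) + 2836336 = ((8 - sqrt(169 - 517)) - 397459) + 2836336 = ((8 - sqrt(-348)) - 397459) + 2836336 = ((8 - 2*I*sqrt(87)) - 397459) + 2836336 = (-397451 - 2*I*sqrt(87)) + 2836336 = 2438885 - 2*I*sqrt(87)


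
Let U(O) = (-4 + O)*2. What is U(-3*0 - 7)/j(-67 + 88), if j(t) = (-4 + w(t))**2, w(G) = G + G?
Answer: -11/722 ≈ -0.015235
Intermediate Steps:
w(G) = 2*G
U(O) = -8 + 2*O
j(t) = (-4 + 2*t)**2
U(-3*0 - 7)/j(-67 + 88) = (-8 + 2*(-3*0 - 7))/((4*(-2 + (-67 + 88))**2)) = (-8 + 2*(0 - 7))/((4*(-2 + 21)**2)) = (-8 + 2*(-7))/((4*19**2)) = (-8 - 14)/((4*361)) = -22/1444 = -22*1/1444 = -11/722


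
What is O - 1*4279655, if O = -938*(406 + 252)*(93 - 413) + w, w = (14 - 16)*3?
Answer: 193225619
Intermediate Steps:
w = -6 (w = -2*3 = -6)
O = 197505274 (O = -938*(406 + 252)*(93 - 413) - 6 = -617204*(-320) - 6 = -938*(-210560) - 6 = 197505280 - 6 = 197505274)
O - 1*4279655 = 197505274 - 1*4279655 = 197505274 - 4279655 = 193225619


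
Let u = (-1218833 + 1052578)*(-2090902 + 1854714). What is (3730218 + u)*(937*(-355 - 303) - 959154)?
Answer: -61879576515160600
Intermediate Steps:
u = 39267435940 (u = -166255*(-236188) = 39267435940)
(3730218 + u)*(937*(-355 - 303) - 959154) = (3730218 + 39267435940)*(937*(-355 - 303) - 959154) = 39271166158*(937*(-658) - 959154) = 39271166158*(-616546 - 959154) = 39271166158*(-1575700) = -61879576515160600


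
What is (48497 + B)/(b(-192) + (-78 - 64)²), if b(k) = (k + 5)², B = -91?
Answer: 48406/55133 ≈ 0.87799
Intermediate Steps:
b(k) = (5 + k)²
(48497 + B)/(b(-192) + (-78 - 64)²) = (48497 - 91)/((5 - 192)² + (-78 - 64)²) = 48406/((-187)² + (-142)²) = 48406/(34969 + 20164) = 48406/55133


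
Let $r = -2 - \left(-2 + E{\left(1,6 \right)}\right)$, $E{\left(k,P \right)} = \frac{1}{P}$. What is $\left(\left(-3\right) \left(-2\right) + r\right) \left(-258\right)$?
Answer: $-1505$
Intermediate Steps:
$r = - \frac{1}{6}$ ($r = -2 + \left(2 - \frac{1}{6}\right) = -2 + \frac{11}{6} = - \frac{1}{6} \approx -0.16667$)
$\left(\left(-3\right) \left(-2\right) + r\right) \left(-258\right) = \left(\left(-3\right) \left(-2\right) - \frac{1}{6}\right) \left(-258\right) = \left(6 - \frac{1}{6}\right) \left(-258\right) = \frac{35}{6} \left(-258\right) = -1505$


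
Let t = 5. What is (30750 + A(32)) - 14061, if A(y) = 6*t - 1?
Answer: 16718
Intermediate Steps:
A(y) = 29 (A(y) = 6*5 - 1 = 30 - 1 = 29)
(30750 + A(32)) - 14061 = (30750 + 29) - 14061 = 30779 - 14061 = 16718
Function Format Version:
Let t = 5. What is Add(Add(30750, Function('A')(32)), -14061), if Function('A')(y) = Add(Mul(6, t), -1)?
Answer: 16718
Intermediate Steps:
Function('A')(y) = 29 (Function('A')(y) = Add(Mul(6, 5), -1) = Add(30, -1) = 29)
Add(Add(30750, Function('A')(32)), -14061) = Add(Add(30750, 29), -14061) = Add(30779, -14061) = 16718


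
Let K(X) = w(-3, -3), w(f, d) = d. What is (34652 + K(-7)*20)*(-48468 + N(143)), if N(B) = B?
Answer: -1671658400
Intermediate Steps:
K(X) = -3
(34652 + K(-7)*20)*(-48468 + N(143)) = (34652 - 3*20)*(-48468 + 143) = (34652 - 60)*(-48325) = 34592*(-48325) = -1671658400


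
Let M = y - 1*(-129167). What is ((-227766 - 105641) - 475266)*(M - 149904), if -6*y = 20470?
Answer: 58585124158/3 ≈ 1.9528e+10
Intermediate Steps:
y = -10235/3 (y = -⅙*20470 = -10235/3 ≈ -3411.7)
M = 377266/3 (M = -10235/3 - 1*(-129167) = -10235/3 + 129167 = 377266/3 ≈ 1.2576e+5)
((-227766 - 105641) - 475266)*(M - 149904) = ((-227766 - 105641) - 475266)*(377266/3 - 149904) = (-333407 - 475266)*(-72446/3) = -808673*(-72446/3) = 58585124158/3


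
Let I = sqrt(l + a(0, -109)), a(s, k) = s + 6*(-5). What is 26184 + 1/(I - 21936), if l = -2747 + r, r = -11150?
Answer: 12599793748296/481202023 - I*sqrt(13927)/481202023 ≈ 26184.0 - 2.4525e-7*I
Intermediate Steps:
l = -13897 (l = -2747 - 11150 = -13897)
a(s, k) = -30 + s (a(s, k) = s - 30 = -30 + s)
I = I*sqrt(13927) (I = sqrt(-13897 + (-30 + 0)) = sqrt(-13897 - 30) = sqrt(-13927) = I*sqrt(13927) ≈ 118.01*I)
26184 + 1/(I - 21936) = 26184 + 1/(I*sqrt(13927) - 21936) = 26184 + 1/(-21936 + I*sqrt(13927))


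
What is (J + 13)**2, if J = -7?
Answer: 36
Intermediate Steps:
(J + 13)**2 = (-7 + 13)**2 = 6**2 = 36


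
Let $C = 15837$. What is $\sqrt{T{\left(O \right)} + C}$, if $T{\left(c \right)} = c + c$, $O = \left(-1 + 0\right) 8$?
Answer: $\sqrt{15821} \approx 125.78$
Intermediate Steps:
$O = -8$ ($O = \left(-1\right) 8 = -8$)
$T{\left(c \right)} = 2 c$
$\sqrt{T{\left(O \right)} + C} = \sqrt{2 \left(-8\right) + 15837} = \sqrt{-16 + 15837} = \sqrt{15821}$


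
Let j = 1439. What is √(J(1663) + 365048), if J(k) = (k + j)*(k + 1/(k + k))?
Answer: √15276104159819/1663 ≈ 2350.3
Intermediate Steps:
J(k) = (1439 + k)*(k + 1/(2*k)) (J(k) = (k + 1439)*(k + 1/(k + k)) = (1439 + k)*(k + 1/(2*k)))
√(J(1663) + 365048) = √((½ + 1663² + 1439*1663 + (1439/2)/1663) + 365048) = √((½ + 2765569 + 2393057 + (1439/2)*(1/1663)) + 365048) = √((½ + 2765569 + 2393057 + 1439/3326) + 365048) = √(8578796589/1663 + 365048) = √(9185871413/1663) = √15276104159819/1663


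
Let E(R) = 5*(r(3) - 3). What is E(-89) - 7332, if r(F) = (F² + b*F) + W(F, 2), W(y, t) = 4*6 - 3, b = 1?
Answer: -7182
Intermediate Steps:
W(y, t) = 21 (W(y, t) = 24 - 3 = 21)
r(F) = 21 + F + F² (r(F) = (F² + 1*F) + 21 = (F² + F) + 21 = (F + F²) + 21 = 21 + F + F²)
E(R) = 150 (E(R) = 5*((21 + 3 + 3²) - 3) = 5*((21 + 3 + 9) - 3) = 5*(33 - 3) = 5*30 = 150)
E(-89) - 7332 = 150 - 7332 = -7182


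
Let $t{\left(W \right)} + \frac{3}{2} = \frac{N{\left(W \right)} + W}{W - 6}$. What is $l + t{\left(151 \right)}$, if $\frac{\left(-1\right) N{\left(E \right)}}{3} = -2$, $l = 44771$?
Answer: $\frac{12983469}{290} \approx 44771.0$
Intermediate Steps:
$N{\left(E \right)} = 6$ ($N{\left(E \right)} = \left(-3\right) \left(-2\right) = 6$)
$t{\left(W \right)} = - \frac{3}{2} + \frac{6 + W}{-6 + W}$ ($t{\left(W \right)} = - \frac{3}{2} + \frac{6 + W}{W - 6} = - \frac{3}{2} + \frac{6 + W}{-6 + W}$)
$l + t{\left(151 \right)} = 44771 + \frac{30 - 151}{2 \left(-6 + 151\right)} = 44771 + \frac{30 - 151}{2 \cdot 145} = 44771 + \frac{1}{2} \cdot \frac{1}{145} \left(-121\right) = 44771 - \frac{121}{290} = \frac{12983469}{290}$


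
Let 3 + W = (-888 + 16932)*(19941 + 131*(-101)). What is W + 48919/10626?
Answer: 1143944597281/10626 ≈ 1.0766e+8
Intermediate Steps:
W = 107655237 (W = -3 + (-888 + 16932)*(19941 + 131*(-101)) = -3 + 16044*(19941 - 13231) = -3 + 16044*6710 = -3 + 107655240 = 107655237)
W + 48919/10626 = 107655237 + 48919/10626 = 1143944597281/10626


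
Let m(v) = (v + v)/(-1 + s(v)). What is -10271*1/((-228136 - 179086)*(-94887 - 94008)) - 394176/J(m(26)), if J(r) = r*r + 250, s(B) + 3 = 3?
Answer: -2165777501096141/16230584134590 ≈ -133.44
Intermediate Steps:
s(B) = 0 (s(B) = -3 + 3 = 0)
m(v) = -2*v (m(v) = (v + v)/(-1 + 0) = (2*v)/(-1) = (2*v)*(-1) = -2*v)
J(r) = 250 + r**2 (J(r) = r**2 + 250 = 250 + r**2)
-10271*1/((-228136 - 179086)*(-94887 - 94008)) - 394176/J(m(26)) = -10271*1/((-228136 - 179086)*(-94887 - 94008)) - 394176/(250 + (-2*26)**2) = -10271/((-188895*(-407222))) - 394176/(250 + (-52)**2) = -10271/76922199690 - 394176/(250 + 2704) = -10271*1/76922199690 - 394176/2954 = -10271/76922199690 - 394176*1/2954 = -10271/76922199690 - 197088/1477 = -2165777501096141/16230584134590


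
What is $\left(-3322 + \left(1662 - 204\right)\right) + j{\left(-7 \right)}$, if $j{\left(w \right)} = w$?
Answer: $-1871$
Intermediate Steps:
$\left(-3322 + \left(1662 - 204\right)\right) + j{\left(-7 \right)} = \left(-3322 + \left(1662 - 204\right)\right) - 7 = \left(-3322 + 1458\right) - 7 = -1864 - 7 = -1871$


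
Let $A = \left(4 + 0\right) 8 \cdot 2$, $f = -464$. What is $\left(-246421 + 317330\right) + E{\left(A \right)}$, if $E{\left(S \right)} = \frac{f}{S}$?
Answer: $\frac{283607}{4} \approx 70902.0$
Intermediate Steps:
$A = 64$ ($A = 4 \cdot 8 \cdot 2 = 32 \cdot 2 = 64$)
$E{\left(S \right)} = - \frac{464}{S}$
$\left(-246421 + 317330\right) + E{\left(A \right)} = \left(-246421 + 317330\right) - \frac{464}{64} = 70909 - \frac{29}{4} = \frac{283607}{4}$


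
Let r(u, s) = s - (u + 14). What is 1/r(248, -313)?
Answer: -1/575 ≈ -0.0017391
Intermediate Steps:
r(u, s) = -14 + s - u (r(u, s) = s - (14 + u) = s + (-14 - u) = -14 + s - u)
1/r(248, -313) = 1/(-14 - 313 - 1*248) = 1/(-14 - 313 - 248) = 1/(-575) = -1/575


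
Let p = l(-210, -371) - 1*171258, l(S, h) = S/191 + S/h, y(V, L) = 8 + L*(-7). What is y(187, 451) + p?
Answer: -1765527461/10123 ≈ -1.7441e+5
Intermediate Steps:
y(V, L) = 8 - 7*L
l(S, h) = S/191 + S/h (l(S, h) = S*(1/191) + S/h = S/191 + S/h)
p = -1733650134/10123 (p = ((1/191)*(-210) - 210/(-371)) - 1*171258 = (-210/191 - 210*(-1/371)) - 171258 = (-210/191 + 30/53) - 171258 = -5400/10123 - 171258 = -1733650134/10123 ≈ -1.7126e+5)
y(187, 451) + p = (8 - 7*451) - 1733650134/10123 = (8 - 3157) - 1733650134/10123 = -3149 - 1733650134/10123 = -1765527461/10123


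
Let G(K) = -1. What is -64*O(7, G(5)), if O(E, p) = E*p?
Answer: 448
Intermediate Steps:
-64*O(7, G(5)) = -448*(-1) = -64*(-7) = 448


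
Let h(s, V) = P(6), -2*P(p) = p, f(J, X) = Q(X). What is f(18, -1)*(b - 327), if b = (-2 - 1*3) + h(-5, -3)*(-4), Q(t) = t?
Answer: 320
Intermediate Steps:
f(J, X) = X
P(p) = -p/2
h(s, V) = -3 (h(s, V) = -½*6 = -3)
b = 7 (b = (-2 - 1*3) - 3*(-4) = (-2 - 3) + 12 = -5 + 12 = 7)
f(18, -1)*(b - 327) = -(7 - 327) = -1*(-320) = 320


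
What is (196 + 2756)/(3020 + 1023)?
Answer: 2952/4043 ≈ 0.73015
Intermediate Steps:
(196 + 2756)/(3020 + 1023) = 2952/4043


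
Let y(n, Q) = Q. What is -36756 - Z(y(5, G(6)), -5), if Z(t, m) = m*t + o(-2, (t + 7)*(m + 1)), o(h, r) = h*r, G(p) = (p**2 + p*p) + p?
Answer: -37046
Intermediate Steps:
G(p) = p + 2*p**2 (G(p) = (p**2 + p**2) + p = 2*p**2 + p = p + 2*p**2)
Z(t, m) = m*t - 2*(1 + m)*(7 + t) (Z(t, m) = m*t - 2*(t + 7)*(m + 1) = m*t - 2*(7 + t)*(1 + m) = m*t - 2*(1 + m)*(7 + t))
-36756 - Z(y(5, G(6)), -5) = -36756 - (-14 - 14*(-5) - 12*(1 + 2*6) - 1*(-5)*6*(1 + 2*6)) = -36756 - (-14 + 70 - 12*(1 + 12) - 1*(-5)*6*(1 + 12)) = -36756 - (-14 + 70 - 12*13 - 1*(-5)*6*13) = -36756 - (-14 + 70 - 2*78 - 1*(-5)*78) = -36756 - (-14 + 70 - 156 + 390) = -36756 - 1*290 = -36756 - 290 = -37046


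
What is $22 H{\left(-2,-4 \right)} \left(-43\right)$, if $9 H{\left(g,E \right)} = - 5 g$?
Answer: $- \frac{9460}{9} \approx -1051.1$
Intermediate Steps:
$H{\left(g,E \right)} = - \frac{5 g}{9}$ ($H{\left(g,E \right)} = \frac{\left(-5\right) g}{9} = - \frac{5 g}{9}$)
$22 H{\left(-2,-4 \right)} \left(-43\right) = 22 \left(\left(- \frac{5}{9}\right) \left(-2\right)\right) \left(-43\right) = 22 \cdot \frac{10}{9} \left(-43\right) = \frac{220}{9} \left(-43\right) = - \frac{9460}{9}$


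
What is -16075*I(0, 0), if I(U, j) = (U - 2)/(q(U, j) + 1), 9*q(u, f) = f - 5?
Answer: 144675/2 ≈ 72338.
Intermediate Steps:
q(u, f) = -5/9 + f/9 (q(u, f) = (f - 5)/9 = (-5 + f)/9 = -5/9 + f/9)
I(U, j) = (-2 + U)/(4/9 + j/9) (I(U, j) = (U - 2)/((-5/9 + j/9) + 1) = (-2 + U)/(4/9 + j/9))
-16075*I(0, 0) = -144675*(-2 + 0)/(4 + 0) = -144675*(-2)/4 = -16075*(-9/2) = 144675/2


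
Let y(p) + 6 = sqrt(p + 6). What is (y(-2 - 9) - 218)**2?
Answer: (224 - I*sqrt(5))**2 ≈ 50171.0 - 1002.0*I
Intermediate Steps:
y(p) = -6 + sqrt(6 + p) (y(p) = -6 + sqrt(p + 6) = -6 + sqrt(6 + p))
(y(-2 - 9) - 218)**2 = ((-6 + sqrt(6 + (-2 - 9))) - 218)**2 = ((-6 + sqrt(6 - 11)) - 218)**2 = ((-6 + sqrt(-5)) - 218)**2 = ((-6 + I*sqrt(5)) - 218)**2 = (-224 + I*sqrt(5))**2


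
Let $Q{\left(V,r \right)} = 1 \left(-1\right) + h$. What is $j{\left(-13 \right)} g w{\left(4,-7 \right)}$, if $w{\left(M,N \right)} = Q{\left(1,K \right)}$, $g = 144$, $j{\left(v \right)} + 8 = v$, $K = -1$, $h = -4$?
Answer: $15120$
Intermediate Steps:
$j{\left(v \right)} = -8 + v$
$Q{\left(V,r \right)} = -5$ ($Q{\left(V,r \right)} = 1 \left(-1\right) - 4 = -1 - 4 = -5$)
$w{\left(M,N \right)} = -5$
$j{\left(-13 \right)} g w{\left(4,-7 \right)} = \left(-8 - 13\right) 144 \left(-5\right) = \left(-21\right) 144 \left(-5\right) = \left(-3024\right) \left(-5\right) = 15120$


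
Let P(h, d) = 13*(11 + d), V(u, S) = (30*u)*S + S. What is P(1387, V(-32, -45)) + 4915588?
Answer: 5476746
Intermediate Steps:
V(u, S) = S + 30*S*u (V(u, S) = 30*S*u + S = S + 30*S*u)
P(h, d) = 143 + 13*d
P(1387, V(-32, -45)) + 4915588 = (143 + 13*(-45*(1 + 30*(-32)))) + 4915588 = (143 + 13*(-45*(1 - 960))) + 4915588 = (143 + 13*(-45*(-959))) + 4915588 = (143 + 13*43155) + 4915588 = (143 + 561015) + 4915588 = 561158 + 4915588 = 5476746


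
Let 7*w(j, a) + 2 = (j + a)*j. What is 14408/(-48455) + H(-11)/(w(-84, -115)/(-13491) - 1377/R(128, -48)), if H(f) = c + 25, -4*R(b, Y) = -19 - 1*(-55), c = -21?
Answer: -189634594636/699309682885 ≈ -0.27117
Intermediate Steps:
R(b, Y) = -9 (R(b, Y) = -(-19 - 1*(-55))/4 = -(-19 + 55)/4 = -¼*36 = -9)
w(j, a) = -2/7 + j*(a + j)/7 (w(j, a) = -2/7 + ((j + a)*j)/7 = -2/7 + ((a + j)*j)/7 = -2/7 + (j*(a + j))/7 = -2/7 + j*(a + j)/7)
H(f) = 4 (H(f) = -21 + 25 = 4)
14408/(-48455) + H(-11)/(w(-84, -115)/(-13491) - 1377/R(128, -48)) = 14408/(-48455) + 4/((-2/7 + (⅐)*(-84)² + (⅐)*(-115)*(-84))/(-13491) - 1377/(-9)) = 14408*(-1/48455) + 4/((-2/7 + (⅐)*7056 + 1380)*(-1/13491) - 1377*(-⅑)) = -14408/48455 + 4/((-2/7 + 1008 + 1380)*(-1/13491) + 153) = -14408/48455 + 4/((16714/7)*(-1/13491) + 153) = -14408/48455 + 4/(-16714/94437 + 153) = -14408/48455 + 4/(14432147/94437) = -14408/48455 + 4*(94437/14432147) = -14408/48455 + 377748/14432147 = -189634594636/699309682885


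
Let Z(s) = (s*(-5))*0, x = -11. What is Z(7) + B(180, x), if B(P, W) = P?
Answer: 180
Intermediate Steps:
Z(s) = 0 (Z(s) = -5*s*0 = 0)
Z(7) + B(180, x) = 0 + 180 = 180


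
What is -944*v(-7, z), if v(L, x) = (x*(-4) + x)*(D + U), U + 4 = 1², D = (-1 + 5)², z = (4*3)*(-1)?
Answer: -441792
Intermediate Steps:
z = -12 (z = 12*(-1) = -12)
D = 16 (D = 4² = 16)
U = -3 (U = -4 + 1² = -4 + 1 = -3)
v(L, x) = -39*x (v(L, x) = (x*(-4) + x)*(16 - 3) = (-4*x + x)*13 = -3*x*13 = -39*x)
-944*v(-7, z) = -(-36816)*(-12) = -944*468 = -441792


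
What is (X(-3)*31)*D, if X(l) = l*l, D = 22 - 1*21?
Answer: 279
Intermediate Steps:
D = 1 (D = 22 - 21 = 1)
X(l) = l²
(X(-3)*31)*D = ((-3)²*31)*1 = (9*31)*1 = 279*1 = 279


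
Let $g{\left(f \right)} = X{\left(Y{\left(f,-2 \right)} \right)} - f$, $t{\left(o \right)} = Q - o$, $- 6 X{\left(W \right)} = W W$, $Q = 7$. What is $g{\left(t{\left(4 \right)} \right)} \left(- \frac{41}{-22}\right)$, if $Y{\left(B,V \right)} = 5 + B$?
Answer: $- \frac{1681}{66} \approx -25.47$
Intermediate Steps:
$X{\left(W \right)} = - \frac{W^{2}}{6}$ ($X{\left(W \right)} = - \frac{W W}{6} = - \frac{W^{2}}{6}$)
$t{\left(o \right)} = 7 - o$
$g{\left(f \right)} = - f - \frac{\left(5 + f\right)^{2}}{6}$ ($g{\left(f \right)} = - \frac{\left(5 + f\right)^{2}}{6} - f = - f - \frac{\left(5 + f\right)^{2}}{6}$)
$g{\left(t{\left(4 \right)} \right)} \left(- \frac{41}{-22}\right) = \left(- (7 - 4) - \frac{\left(5 + \left(7 - 4\right)\right)^{2}}{6}\right) \left(- \frac{41}{-22}\right) = \left(- (7 - 4) - \frac{\left(5 + \left(7 - 4\right)\right)^{2}}{6}\right) \left(\left(-41\right) \left(- \frac{1}{22}\right)\right) = \left(\left(-1\right) 3 - \frac{\left(5 + 3\right)^{2}}{6}\right) \frac{41}{22} = \left(-3 - \frac{8^{2}}{6}\right) \frac{41}{22} = \left(-3 - \frac{32}{3}\right) \frac{41}{22} = \left(- \frac{41}{3}\right) \frac{41}{22} = - \frac{1681}{66}$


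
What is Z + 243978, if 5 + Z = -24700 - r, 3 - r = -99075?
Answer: 120195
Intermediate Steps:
r = 99078 (r = 3 - 1*(-99075) = 3 + 99075 = 99078)
Z = -123783 (Z = -5 + (-24700 - 1*99078) = -5 + (-24700 - 99078) = -5 - 123778 = -123783)
Z + 243978 = -123783 + 243978 = 120195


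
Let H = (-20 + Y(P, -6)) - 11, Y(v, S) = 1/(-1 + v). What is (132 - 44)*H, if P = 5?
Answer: -2706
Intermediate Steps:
H = -123/4 (H = (-20 + 1/(-1 + 5)) - 11 = (-20 + 1/4) - 11 = (-20 + ¼) - 11 = -79/4 - 11 = -123/4 ≈ -30.750)
(132 - 44)*H = (132 - 44)*(-123/4) = 88*(-123/4) = -2706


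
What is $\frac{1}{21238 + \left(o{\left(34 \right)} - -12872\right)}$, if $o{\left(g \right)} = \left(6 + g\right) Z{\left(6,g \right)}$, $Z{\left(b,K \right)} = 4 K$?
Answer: $\frac{1}{39550} \approx 2.5284 \cdot 10^{-5}$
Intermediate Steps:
$o{\left(g \right)} = 4 g \left(6 + g\right)$ ($o{\left(g \right)} = \left(6 + g\right) 4 g = 4 g \left(6 + g\right)$)
$\frac{1}{21238 + \left(o{\left(34 \right)} - -12872\right)} = \frac{1}{21238 + \left(4 \cdot 34 \left(6 + 34\right) - -12872\right)} = \frac{1}{21238 + \left(4 \cdot 34 \cdot 40 + 12872\right)} = \frac{1}{21238 + \left(5440 + 12872\right)} = \frac{1}{21238 + 18312} = \frac{1}{39550}$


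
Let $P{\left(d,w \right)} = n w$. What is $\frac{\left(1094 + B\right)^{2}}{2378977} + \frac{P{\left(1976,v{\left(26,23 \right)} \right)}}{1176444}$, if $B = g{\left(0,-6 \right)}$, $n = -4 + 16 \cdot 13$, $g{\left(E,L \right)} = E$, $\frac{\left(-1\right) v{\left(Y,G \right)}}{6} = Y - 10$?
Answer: $\frac{37817240156}{77742589383} \approx 0.48644$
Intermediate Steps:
$v{\left(Y,G \right)} = 60 - 6 Y$ ($v{\left(Y,G \right)} = - 6 \left(Y - 10\right) = - 6 \left(-10 + Y\right) = 60 - 6 Y$)
$n = 204$ ($n = -4 + 208 = 204$)
$B = 0$
$P{\left(d,w \right)} = 204 w$
$\frac{\left(1094 + B\right)^{2}}{2378977} + \frac{P{\left(1976,v{\left(26,23 \right)} \right)}}{1176444} = \frac{\left(1094 + 0\right)^{2}}{2378977} + \frac{204 \left(60 - 156\right)}{1176444} = 1094^{2} \cdot \frac{1}{2378977} + 204 \left(60 - 156\right) \frac{1}{1176444} = 1196836 \cdot \frac{1}{2378977} + 204 \left(-96\right) \frac{1}{1176444} = \frac{1196836}{2378977} - \frac{544}{32679} = \frac{37817240156}{77742589383}$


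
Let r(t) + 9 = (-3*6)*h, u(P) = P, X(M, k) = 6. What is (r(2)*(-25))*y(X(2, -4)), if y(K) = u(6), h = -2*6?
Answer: -31050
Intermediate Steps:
h = -12
y(K) = 6
r(t) = 207 (r(t) = -9 - 3*6*(-12) = -9 - 18*(-12) = -9 + 216 = 207)
(r(2)*(-25))*y(X(2, -4)) = (207*(-25))*6 = -5175*6 = -31050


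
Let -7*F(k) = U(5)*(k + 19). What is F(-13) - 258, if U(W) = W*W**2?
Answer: -2556/7 ≈ -365.14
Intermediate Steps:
U(W) = W**3
F(k) = -2375/7 - 125*k/7 (F(k) = -5**3*(k + 19)/7 = -125*(19 + k)/7 = -(2375 + 125*k)/7 = -2375/7 - 125*k/7)
F(-13) - 258 = (-2375/7 - 125/7*(-13)) - 258 = (-2375/7 + 1625/7) - 258 = -750/7 - 258 = -2556/7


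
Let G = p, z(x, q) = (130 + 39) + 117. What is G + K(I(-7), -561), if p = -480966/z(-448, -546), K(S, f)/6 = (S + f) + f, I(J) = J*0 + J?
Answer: -1209165/143 ≈ -8455.7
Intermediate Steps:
I(J) = J (I(J) = 0 + J = J)
z(x, q) = 286 (z(x, q) = 169 + 117 = 286)
K(S, f) = 6*S + 12*f (K(S, f) = 6*((S + f) + f) = 6*(S + 2*f) = 6*S + 12*f)
p = -240483/143 (p = -480966/286 = -480966*1/286 = -240483/143 ≈ -1681.7)
G = -240483/143 ≈ -1681.7
G + K(I(-7), -561) = -240483/143 + (6*(-7) + 12*(-561)) = -240483/143 + (-42 - 6732) = -240483/143 - 6774 = -1209165/143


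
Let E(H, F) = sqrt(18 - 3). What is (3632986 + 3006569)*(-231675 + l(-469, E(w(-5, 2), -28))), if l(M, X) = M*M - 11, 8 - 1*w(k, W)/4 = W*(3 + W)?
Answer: -77848782375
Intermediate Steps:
w(k, W) = 32 - 4*W*(3 + W)
E(H, F) = sqrt(15)
l(M, X) = -11 + M**2 (l(M, X) = M**2 - 11 = -11 + M**2)
(3632986 + 3006569)*(-231675 + l(-469, E(w(-5, 2), -28))) = (3632986 + 3006569)*(-231675 + (-11 + (-469)**2)) = 6639555*(-231675 + (-11 + 219961)) = 6639555*(-231675 + 219950) = 6639555*(-11725) = -77848782375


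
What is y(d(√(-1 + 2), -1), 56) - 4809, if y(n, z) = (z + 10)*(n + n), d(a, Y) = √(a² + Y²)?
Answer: -4809 + 132*√2 ≈ -4622.3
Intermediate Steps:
d(a, Y) = √(Y² + a²)
y(n, z) = 2*n*(10 + z) (y(n, z) = (10 + z)*(2*n) = 2*n*(10 + z))
y(d(√(-1 + 2), -1), 56) - 4809 = 2*√((-1)² + (√(-1 + 2))²)*(10 + 56) - 4809 = 2*√(1 + (√1)²)*66 - 4809 = 2*√(1 + 1²)*66 - 4809 = 2*√(1 + 1)*66 - 4809 = 2*√2*66 - 4809 = 132*√2 - 4809 = -4809 + 132*√2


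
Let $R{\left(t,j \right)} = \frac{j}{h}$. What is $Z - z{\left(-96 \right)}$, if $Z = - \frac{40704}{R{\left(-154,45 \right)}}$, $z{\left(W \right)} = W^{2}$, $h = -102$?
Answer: $\frac{415232}{5} \approx 83046.0$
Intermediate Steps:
$R{\left(t,j \right)} = - \frac{j}{102}$ ($R{\left(t,j \right)} = \frac{j}{-102} = j \left(- \frac{1}{102}\right) = - \frac{j}{102}$)
$Z = \frac{461312}{5}$ ($Z = - \frac{40704}{\left(- \frac{1}{102}\right) 45} = - \frac{40704}{- \frac{15}{34}} = \left(-40704\right) \left(- \frac{34}{15}\right) = \frac{461312}{5} \approx 92262.0$)
$Z - z{\left(-96 \right)} = \frac{461312}{5} - \left(-96\right)^{2} = \frac{461312}{5} - 9216 = \frac{415232}{5}$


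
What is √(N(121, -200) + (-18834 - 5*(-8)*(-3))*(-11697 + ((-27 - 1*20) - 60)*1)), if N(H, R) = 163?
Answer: √223733179 ≈ 14958.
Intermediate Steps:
√(N(121, -200) + (-18834 - 5*(-8)*(-3))*(-11697 + ((-27 - 1*20) - 60)*1)) = √(163 + (-18834 - 5*(-8)*(-3))*(-11697 + ((-27 - 1*20) - 60)*1)) = √(163 + (-18834 + 40*(-3))*(-11697 + ((-27 - 20) - 60)*1)) = √(163 + (-18834 - 120)*(-11697 + (-47 - 60)*1)) = √(163 - 18954*(-11697 - 107*1)) = √(163 - 18954*(-11697 - 107)) = √(163 - 18954*(-11804)) = √(163 + 223733016) = √223733179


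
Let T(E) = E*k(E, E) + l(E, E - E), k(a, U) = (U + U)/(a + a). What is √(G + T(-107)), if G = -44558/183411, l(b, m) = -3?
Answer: 2*I*√103014663018/61137 ≈ 10.5*I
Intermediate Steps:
k(a, U) = U/a (k(a, U) = (2*U)/((2*a)) = (2*U)*(1/(2*a)) = U/a)
T(E) = -3 + E (T(E) = E*(E/E) - 3 = E*1 - 3 = E - 3 = -3 + E)
G = -44558/183411 (G = -44558*1/183411 = -44558/183411 ≈ -0.24294)
√(G + T(-107)) = √(-44558/183411 + (-3 - 107)) = √(-44558/183411 - 110) = √(-20219768/183411) = 2*I*√103014663018/61137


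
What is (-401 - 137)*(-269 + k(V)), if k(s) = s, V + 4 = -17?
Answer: 156020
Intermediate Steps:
V = -21 (V = -4 - 17 = -21)
(-401 - 137)*(-269 + k(V)) = (-401 - 137)*(-269 - 21) = -538*(-290) = 156020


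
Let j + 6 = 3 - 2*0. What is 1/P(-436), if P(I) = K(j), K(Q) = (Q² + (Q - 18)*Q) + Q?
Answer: 1/69 ≈ 0.014493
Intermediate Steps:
j = -3 (j = -6 + (3 - 2*0) = -6 + (3 + 0) = -6 + 3 = -3)
K(Q) = Q + Q² + Q*(-18 + Q) (K(Q) = (Q² + (-18 + Q)*Q) + Q = (Q² + Q*(-18 + Q)) + Q = Q + Q² + Q*(-18 + Q))
P(I) = 69 (P(I) = -3*(-17 + 2*(-3)) = -3*(-17 - 6) = -3*(-23) = 69)
1/P(-436) = 1/69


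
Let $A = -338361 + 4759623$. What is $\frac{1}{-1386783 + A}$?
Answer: $\frac{1}{3034479} \approx 3.2955 \cdot 10^{-7}$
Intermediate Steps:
$A = 4421262$
$\frac{1}{-1386783 + A} = \frac{1}{-1386783 + 4421262} = \frac{1}{3034479}$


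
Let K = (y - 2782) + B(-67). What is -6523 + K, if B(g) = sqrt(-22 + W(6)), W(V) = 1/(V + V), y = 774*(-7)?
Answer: -14723 + I*sqrt(789)/6 ≈ -14723.0 + 4.6815*I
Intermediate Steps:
y = -5418
W(V) = 1/(2*V)
B(g) = I*sqrt(789)/6 (B(g) = sqrt(-22 + (1/2)/6) = sqrt(-22 + (1/2)*(1/6)) = sqrt(-22 + 1/12) = sqrt(-263/12) = I*sqrt(789)/6)
K = -8200 + I*sqrt(789)/6 (K = (-5418 - 2782) + I*sqrt(789)/6 = -8200 + I*sqrt(789)/6 ≈ -8200.0 + 4.6815*I)
-6523 + K = -6523 + (-8200 + I*sqrt(789)/6) = -14723 + I*sqrt(789)/6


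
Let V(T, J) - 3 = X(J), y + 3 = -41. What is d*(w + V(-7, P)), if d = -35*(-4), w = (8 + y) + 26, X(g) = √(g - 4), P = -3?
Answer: -980 + 140*I*√7 ≈ -980.0 + 370.41*I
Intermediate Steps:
y = -44 (y = -3 - 41 = -44)
X(g) = √(-4 + g)
V(T, J) = 3 + √(-4 + J)
w = -10 (w = (8 - 44) + 26 = -36 + 26 = -10)
d = 140
d*(w + V(-7, P)) = 140*(-10 + (3 + √(-4 - 3))) = 140*(-10 + (3 + √(-7))) = 140*(-10 + (3 + I*√7)) = 140*(-7 + I*√7) = -980 + 140*I*√7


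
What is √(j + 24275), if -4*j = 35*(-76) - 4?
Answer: 7*√509 ≈ 157.93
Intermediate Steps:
j = 666 (j = -(35*(-76) - 4)/4 = -(-2660 - 4)/4 = -¼*(-2664) = 666)
√(j + 24275) = √(666 + 24275) = √24941 = 7*√509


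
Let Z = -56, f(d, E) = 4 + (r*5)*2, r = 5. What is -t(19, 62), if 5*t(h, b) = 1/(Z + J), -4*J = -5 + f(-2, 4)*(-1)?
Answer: 4/825 ≈ 0.0048485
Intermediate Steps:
f(d, E) = 54 (f(d, E) = 4 + (5*5)*2 = 4 + 25*2 = 4 + 50 = 54)
J = 59/4 (J = -(-5 + 54*(-1))/4 = -(-5 - 54)/4 = -¼*(-59) = 59/4 ≈ 14.750)
t(h, b) = -4/825 (t(h, b) = 1/(5*(-56 + 59/4)) = 1/(5*(-165/4)) = (⅕)*(-4/165) = -4/825)
-t(19, 62) = -1*(-4/825) = 4/825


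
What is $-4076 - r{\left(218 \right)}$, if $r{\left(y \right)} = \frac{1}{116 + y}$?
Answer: $- \frac{1361385}{334} \approx -4076.0$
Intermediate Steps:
$-4076 - r{\left(218 \right)} = -4076 - \frac{1}{116 + 218} = -4076 - \frac{1}{334} = - \frac{1361385}{334}$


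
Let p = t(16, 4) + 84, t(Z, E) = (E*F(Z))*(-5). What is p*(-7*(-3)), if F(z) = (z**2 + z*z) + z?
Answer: -219996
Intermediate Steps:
F(z) = z + 2*z**2 (F(z) = (z**2 + z**2) + z = 2*z**2 + z = z + 2*z**2)
t(Z, E) = -5*E*Z*(1 + 2*Z) (t(Z, E) = (E*(Z*(1 + 2*Z)))*(-5) = (E*Z*(1 + 2*Z))*(-5) = -5*E*Z*(1 + 2*Z))
p = -10476 (p = -5*4*16*(1 + 2*16) + 84 = -5*4*16*(1 + 32) + 84 = -5*4*16*33 + 84 = -10560 + 84 = -10476)
p*(-7*(-3)) = -(-73332)*(-3) = -10476*21 = -219996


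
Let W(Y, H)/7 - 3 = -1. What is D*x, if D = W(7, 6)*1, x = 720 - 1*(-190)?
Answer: 12740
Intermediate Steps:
x = 910 (x = 720 + 190 = 910)
W(Y, H) = 14 (W(Y, H) = 21 + 7*(-1) = 21 - 7 = 14)
D = 14 (D = 14*1 = 14)
D*x = 14*910 = 12740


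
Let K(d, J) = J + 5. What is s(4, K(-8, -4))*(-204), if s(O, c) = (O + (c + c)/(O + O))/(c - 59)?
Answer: 867/58 ≈ 14.948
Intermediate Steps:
K(d, J) = 5 + J
s(O, c) = (O + c/O)/(-59 + c) (s(O, c) = (O + (2*c)/((2*O)))/(-59 + c) = (O + (2*c)*(1/(2*O)))/(-59 + c) = (O + c/O)/(-59 + c))
s(4, K(-8, -4))*(-204) = (((5 - 4) + 4**2)/(4*(-59 + (5 - 4))))*(-204) = ((1 + 16)/(4*(-59 + 1)))*(-204) = ((1/4)*17/(-58))*(-204) = ((1/4)*(-1/58)*17)*(-204) = -17/232*(-204) = 867/58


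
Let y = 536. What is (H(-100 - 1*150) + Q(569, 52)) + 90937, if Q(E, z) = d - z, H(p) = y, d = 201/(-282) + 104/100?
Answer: 214840119/2350 ≈ 91421.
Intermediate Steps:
d = 769/2350 (d = 201*(-1/282) + 104*(1/100) = -67/94 + 26/25 = 769/2350 ≈ 0.32723)
H(p) = 536
Q(E, z) = 769/2350 - z
(H(-100 - 1*150) + Q(569, 52)) + 90937 = (536 + (769/2350 - 1*52)) + 90937 = (536 + (769/2350 - 52)) + 90937 = (536 - 121431/2350) + 90937 = 1138169/2350 + 90937 = 214840119/2350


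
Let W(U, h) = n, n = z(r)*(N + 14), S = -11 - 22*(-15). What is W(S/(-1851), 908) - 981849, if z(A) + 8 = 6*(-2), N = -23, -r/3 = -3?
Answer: -981669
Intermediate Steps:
S = 319 (S = -11 + 330 = 319)
r = 9 (r = -3*(-3) = 9)
z(A) = -20 (z(A) = -8 + 6*(-2) = -8 - 12 = -20)
n = 180 (n = -20*(-23 + 14) = -20*(-9) = 180)
W(U, h) = 180
W(S/(-1851), 908) - 981849 = 180 - 981849 = -981669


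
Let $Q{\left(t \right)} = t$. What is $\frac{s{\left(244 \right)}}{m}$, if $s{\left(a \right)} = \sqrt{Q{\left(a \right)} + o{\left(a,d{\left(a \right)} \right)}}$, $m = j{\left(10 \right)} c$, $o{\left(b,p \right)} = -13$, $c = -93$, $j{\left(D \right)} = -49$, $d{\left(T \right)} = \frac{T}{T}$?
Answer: $\frac{\sqrt{231}}{4557} \approx 0.0033352$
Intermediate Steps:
$d{\left(T \right)} = 1$
$m = 4557$ ($m = \left(-49\right) \left(-93\right) = 4557$)
$s{\left(a \right)} = \sqrt{-13 + a}$ ($s{\left(a \right)} = \sqrt{a - 13} = \sqrt{-13 + a}$)
$\frac{s{\left(244 \right)}}{m} = \frac{\sqrt{-13 + 244}}{4557} = \sqrt{231} \cdot \frac{1}{4557} = \frac{\sqrt{231}}{4557}$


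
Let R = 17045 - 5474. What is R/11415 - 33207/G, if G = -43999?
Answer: 296056778/167416195 ≈ 1.7684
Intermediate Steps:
R = 11571
R/11415 - 33207/G = 11571/11415 - 33207/(-43999) = 11571*(1/11415) - 33207*(-1/43999) = 3857/3805 + 33207/43999 = 296056778/167416195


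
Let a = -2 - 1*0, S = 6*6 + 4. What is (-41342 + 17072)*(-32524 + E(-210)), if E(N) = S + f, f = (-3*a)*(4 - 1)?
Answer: 787949820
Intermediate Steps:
S = 40 (S = 36 + 4 = 40)
a = -2 (a = -2 + 0 = -2)
f = 18 (f = (-3*(-2))*(4 - 1) = 6*3 = 18)
E(N) = 58 (E(N) = 40 + 18 = 58)
(-41342 + 17072)*(-32524 + E(-210)) = (-41342 + 17072)*(-32524 + 58) = -24270*(-32466) = 787949820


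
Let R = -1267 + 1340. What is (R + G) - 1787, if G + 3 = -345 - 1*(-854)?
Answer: -1208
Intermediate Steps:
G = 506 (G = -3 + (-345 - 1*(-854)) = -3 + (-345 + 854) = -3 + 509 = 506)
R = 73
(R + G) - 1787 = (73 + 506) - 1787 = 579 - 1787 = -1208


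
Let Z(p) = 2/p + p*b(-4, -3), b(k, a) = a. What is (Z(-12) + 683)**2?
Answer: 18601969/36 ≈ 5.1672e+5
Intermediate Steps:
Z(p) = -3*p + 2/p (Z(p) = 2/p + p*(-3) = 2/p - 3*p = -3*p + 2/p)
(Z(-12) + 683)**2 = ((-3*(-12) + 2/(-12)) + 683)**2 = ((36 + 2*(-1/12)) + 683)**2 = ((36 - 1/6) + 683)**2 = (215/6 + 683)**2 = (4313/6)**2 = 18601969/36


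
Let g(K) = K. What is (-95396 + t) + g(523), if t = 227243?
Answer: 132370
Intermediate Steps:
(-95396 + t) + g(523) = (-95396 + 227243) + 523 = 131847 + 523 = 132370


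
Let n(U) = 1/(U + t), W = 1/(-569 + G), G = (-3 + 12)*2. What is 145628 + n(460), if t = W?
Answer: 36910727803/253459 ≈ 1.4563e+5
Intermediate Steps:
G = 18 (G = 9*2 = 18)
W = -1/551 (W = 1/(-569 + 18) = 1/(-551) = -1/551 ≈ -0.0018149)
t = -1/551 ≈ -0.0018149
n(U) = 1/(-1/551 + U) (n(U) = 1/(U - 1/551) = 1/(-1/551 + U))
145628 + n(460) = 145628 + 551/(-1 + 551*460) = 145628 + 551/(-1 + 253460) = 145628 + 551/253459 = 36910727803/253459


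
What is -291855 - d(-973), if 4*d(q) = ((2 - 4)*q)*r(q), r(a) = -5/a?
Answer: -583715/2 ≈ -2.9186e+5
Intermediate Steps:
d(q) = 5/2 (d(q) = (((2 - 4)*q)*(-5/q))/4 = ((-2*q)*(-5/q))/4 = (1/4)*10 = 5/2)
-291855 - d(-973) = -291855 - 1*5/2 = -291855 - 5/2 = -583715/2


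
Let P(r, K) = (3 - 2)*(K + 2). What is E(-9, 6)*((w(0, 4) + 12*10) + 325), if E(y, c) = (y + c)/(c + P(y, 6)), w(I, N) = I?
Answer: -1335/14 ≈ -95.357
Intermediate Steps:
P(r, K) = 2 + K (P(r, K) = 1*(2 + K) = 2 + K)
E(y, c) = (c + y)/(8 + c) (E(y, c) = (y + c)/(c + (2 + 6)) = (c + y)/(c + 8) = (c + y)/(8 + c))
E(-9, 6)*((w(0, 4) + 12*10) + 325) = ((6 - 9)/(8 + 6))*((0 + 12*10) + 325) = (-3/14)*((0 + 120) + 325) = ((1/14)*(-3))*(120 + 325) = -3/14*445 = -1335/14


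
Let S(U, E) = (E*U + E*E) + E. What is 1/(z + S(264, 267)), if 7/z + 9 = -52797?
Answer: 52806/7500775457 ≈ 7.0401e-6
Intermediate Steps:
S(U, E) = E + E**2 + E*U (S(U, E) = (E*U + E**2) + E = (E**2 + E*U) + E = E + E**2 + E*U)
z = -7/52806 (z = 7/(-9 - 52797) = 7/(-52806) = 7*(-1/52806) = -7/52806 ≈ -0.00013256)
1/(z + S(264, 267)) = 1/(-7/52806 + 267*(1 + 267 + 264)) = 1/(-7/52806 + 267*532) = 1/(-7/52806 + 142044) = 1/(7500775457/52806) = 52806/7500775457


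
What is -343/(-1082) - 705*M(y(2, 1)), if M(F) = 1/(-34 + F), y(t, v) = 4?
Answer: 12885/541 ≈ 23.817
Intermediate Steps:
-343/(-1082) - 705*M(y(2, 1)) = -343/(-1082) - 705/(-34 + 4) = -343*(-1/1082) - 705/(-30) = 343/1082 - 705*(-1/30) = 343/1082 + 47/2 = 12885/541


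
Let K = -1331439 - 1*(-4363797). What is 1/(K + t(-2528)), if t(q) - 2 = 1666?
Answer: 1/3034026 ≈ 3.2959e-7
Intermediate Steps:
t(q) = 1668 (t(q) = 2 + 1666 = 1668)
K = 3032358 (K = -1331439 + 4363797 = 3032358)
1/(K + t(-2528)) = 1/(3032358 + 1668) = 1/3034026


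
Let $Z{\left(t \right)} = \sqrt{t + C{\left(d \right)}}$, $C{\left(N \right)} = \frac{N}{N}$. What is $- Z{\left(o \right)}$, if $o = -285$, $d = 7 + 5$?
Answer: $- 2 i \sqrt{71} \approx - 16.852 i$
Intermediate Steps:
$d = 12$
$C{\left(N \right)} = 1$
$Z{\left(t \right)} = \sqrt{1 + t}$ ($Z{\left(t \right)} = \sqrt{t + 1} = \sqrt{1 + t}$)
$- Z{\left(o \right)} = - \sqrt{1 - 285} = - \sqrt{-284} = - 2 i \sqrt{71}$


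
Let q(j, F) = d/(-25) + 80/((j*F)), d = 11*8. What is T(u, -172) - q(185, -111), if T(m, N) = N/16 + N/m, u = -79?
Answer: -163812719/32445300 ≈ -5.0489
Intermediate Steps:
d = 88
T(m, N) = N/16 + N/m (T(m, N) = N*(1/16) + N/m = N/16 + N/m)
q(j, F) = -88/25 + 80/(F*j) (q(j, F) = 88/(-25) + 80/((j*F)) = 88*(-1/25) + 80/((F*j)) = -88/25 + 80*(1/(F*j)) = -88/25 + 80/(F*j))
T(u, -172) - q(185, -111) = ((1/16)*(-172) - 172/(-79)) - (-88/25 + 80/(-111*185)) = (-43/4 - 172*(-1/79)) - (-88/25 + 80*(-1/111)*(1/185)) = (-43/4 + 172/79) - (-88/25 - 16/4107) = -2709/316 - 1*(-361816/102675) = -2709/316 + 361816/102675 = -163812719/32445300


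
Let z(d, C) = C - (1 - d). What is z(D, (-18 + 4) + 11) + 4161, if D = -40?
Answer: 4117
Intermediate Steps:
z(d, C) = -1 + C + d (z(d, C) = C + (-1 + d) = -1 + C + d)
z(D, (-18 + 4) + 11) + 4161 = (-1 + ((-18 + 4) + 11) - 40) + 4161 = (-1 + (-14 + 11) - 40) + 4161 = (-1 - 3 - 40) + 4161 = -44 + 4161 = 4117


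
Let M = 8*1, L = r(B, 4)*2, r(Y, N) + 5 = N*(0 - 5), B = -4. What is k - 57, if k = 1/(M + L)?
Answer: -2395/42 ≈ -57.024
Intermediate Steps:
r(Y, N) = -5 - 5*N (r(Y, N) = -5 + N*(0 - 5) = -5 + N*(-5) = -5 - 5*N)
L = -50 (L = (-5 - 5*4)*2 = (-5 - 20)*2 = -25*2 = -50)
M = 8
k = -1/42 (k = 1/(8 - 50) = 1/(-42) = -1/42 ≈ -0.023810)
k - 57 = -1/42 - 57 = -2395/42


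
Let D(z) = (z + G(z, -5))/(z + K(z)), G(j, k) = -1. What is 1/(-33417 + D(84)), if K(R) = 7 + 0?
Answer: -91/3040864 ≈ -2.9926e-5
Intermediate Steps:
K(R) = 7
D(z) = (-1 + z)/(7 + z) (D(z) = (z - 1)/(z + 7) = (-1 + z)/(7 + z))
1/(-33417 + D(84)) = 1/(-33417 + (-1 + 84)/(7 + 84)) = 1/(-33417 + 83/91) = 1/(-3040864/91) = -91/3040864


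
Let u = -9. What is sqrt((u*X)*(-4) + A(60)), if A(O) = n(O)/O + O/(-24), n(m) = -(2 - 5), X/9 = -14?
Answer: I*sqrt(453845)/10 ≈ 67.368*I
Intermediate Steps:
X = -126 (X = 9*(-14) = -126)
n(m) = 3 (n(m) = -1*(-3) = 3)
A(O) = 3/O - O/24 (A(O) = 3/O + O/(-24) = 3/O + O*(-1/24) = 3/O - O/24)
sqrt((u*X)*(-4) + A(60)) = sqrt(-9*(-126)*(-4) + (3/60 - 1/24*60)) = sqrt(1134*(-4) + (3*(1/60) - 5/2)) = sqrt(-4536 + (1/20 - 5/2)) = sqrt(-4536 - 49/20) = sqrt(-90769/20) = I*sqrt(453845)/10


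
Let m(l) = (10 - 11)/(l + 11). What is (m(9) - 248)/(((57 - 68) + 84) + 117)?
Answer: -4961/3800 ≈ -1.3055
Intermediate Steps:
m(l) = -1/(11 + l)
(m(9) - 248)/(((57 - 68) + 84) + 117) = (-1/(11 + 9) - 248)/(((57 - 68) + 84) + 117) = (-1/20 - 248)/((-11 + 84) + 117) = (-1*1/20 - 248)/(73 + 117) = (-1/20 - 248)/190 = -4961/20*1/190 = -4961/3800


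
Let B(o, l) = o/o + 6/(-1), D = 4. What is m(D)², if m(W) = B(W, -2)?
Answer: 25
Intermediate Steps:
B(o, l) = -5 (B(o, l) = 1 + 6*(-1) = 1 - 6 = -5)
m(W) = -5
m(D)² = (-5)² = 25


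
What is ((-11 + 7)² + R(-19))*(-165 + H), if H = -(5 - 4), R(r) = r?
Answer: 498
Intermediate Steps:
H = -1 (H = -1*1 = -1)
((-11 + 7)² + R(-19))*(-165 + H) = ((-11 + 7)² - 19)*(-165 - 1) = ((-4)² - 19)*(-166) = (16 - 19)*(-166) = -3*(-166) = 498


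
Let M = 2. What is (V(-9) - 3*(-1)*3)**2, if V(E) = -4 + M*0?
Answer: 25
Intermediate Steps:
V(E) = -4 (V(E) = -4 + 2*0 = -4 + 0 = -4)
(V(-9) - 3*(-1)*3)**2 = (-4 - 3*(-1)*3)**2 = (-4 + 3*3)**2 = (-4 + 9)**2 = 5**2 = 25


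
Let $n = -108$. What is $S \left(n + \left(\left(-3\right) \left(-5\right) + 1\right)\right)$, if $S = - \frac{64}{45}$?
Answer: $\frac{5888}{45} \approx 130.84$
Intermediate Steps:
$S = - \frac{64}{45}$ ($S = \left(-64\right) \frac{1}{45} = - \frac{64}{45} \approx -1.4222$)
$S \left(n + \left(\left(-3\right) \left(-5\right) + 1\right)\right) = - \frac{64 \left(-108 + \left(\left(-3\right) \left(-5\right) + 1\right)\right)}{45} = - \frac{64 \left(-108 + \left(15 + 1\right)\right)}{45} = - \frac{64 \left(-108 + 16\right)}{45} = \left(- \frac{64}{45}\right) \left(-92\right) = \frac{5888}{45}$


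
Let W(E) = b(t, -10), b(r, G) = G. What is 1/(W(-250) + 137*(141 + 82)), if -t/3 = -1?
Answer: 1/30541 ≈ 3.2743e-5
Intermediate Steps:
t = 3 (t = -3*(-1) = 3)
W(E) = -10
1/(W(-250) + 137*(141 + 82)) = 1/(-10 + 137*(141 + 82)) = 1/(-10 + 137*223) = 1/(-10 + 30551) = 1/30541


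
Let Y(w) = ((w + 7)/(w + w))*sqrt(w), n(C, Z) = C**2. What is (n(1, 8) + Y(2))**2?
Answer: 89/8 + 9*sqrt(2)/2 ≈ 17.489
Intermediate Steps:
Y(w) = (7 + w)/(2*sqrt(w)) (Y(w) = ((7 + w)/((2*w)))*sqrt(w) = ((7 + w)*(1/(2*w)))*sqrt(w) = ((7 + w)/(2*w))*sqrt(w) = (7 + w)/(2*sqrt(w)))
(n(1, 8) + Y(2))**2 = (1**2 + (7 + 2)/(2*sqrt(2)))**2 = (1 + (1/2)*(sqrt(2)/2)*9)**2 = (1 + 9*sqrt(2)/4)**2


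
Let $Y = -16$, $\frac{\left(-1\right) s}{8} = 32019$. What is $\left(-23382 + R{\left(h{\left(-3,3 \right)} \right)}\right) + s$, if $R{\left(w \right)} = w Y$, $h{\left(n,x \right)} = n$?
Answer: $-279486$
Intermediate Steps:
$s = -256152$ ($s = \left(-8\right) 32019 = -256152$)
$R{\left(w \right)} = - 16 w$ ($R{\left(w \right)} = w \left(-16\right) = - 16 w$)
$\left(-23382 + R{\left(h{\left(-3,3 \right)} \right)}\right) + s = \left(-23382 - -48\right) - 256152 = \left(-23382 + 48\right) - 256152 = -23334 - 256152 = -279486$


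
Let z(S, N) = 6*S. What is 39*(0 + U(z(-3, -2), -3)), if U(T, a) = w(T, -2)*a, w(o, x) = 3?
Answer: -351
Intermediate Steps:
U(T, a) = 3*a
39*(0 + U(z(-3, -2), -3)) = 39*(0 + 3*(-3)) = 39*(0 - 9) = 39*(-9) = -351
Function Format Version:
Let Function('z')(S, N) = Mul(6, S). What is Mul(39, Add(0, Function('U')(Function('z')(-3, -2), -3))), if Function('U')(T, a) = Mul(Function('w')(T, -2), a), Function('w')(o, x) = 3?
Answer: -351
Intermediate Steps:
Function('U')(T, a) = Mul(3, a)
Mul(39, Add(0, Function('U')(Function('z')(-3, -2), -3))) = Mul(39, Add(0, Mul(3, -3))) = Mul(39, Add(0, -9)) = Mul(39, -9) = -351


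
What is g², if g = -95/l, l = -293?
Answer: 9025/85849 ≈ 0.10513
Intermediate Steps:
g = 95/293 (g = -95/(-293) = -95*(-1/293) = 95/293 ≈ 0.32423)
g² = (95/293)² = 9025/85849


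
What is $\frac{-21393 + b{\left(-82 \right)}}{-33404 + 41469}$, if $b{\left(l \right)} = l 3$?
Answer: $- \frac{21639}{8065} \approx -2.6831$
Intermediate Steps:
$b{\left(l \right)} = 3 l$
$\frac{-21393 + b{\left(-82 \right)}}{-33404 + 41469} = \frac{-21393 + 3 \left(-82\right)}{-33404 + 41469} = \frac{-21393 - 246}{8065} = \left(-21639\right) \frac{1}{8065} = - \frac{21639}{8065}$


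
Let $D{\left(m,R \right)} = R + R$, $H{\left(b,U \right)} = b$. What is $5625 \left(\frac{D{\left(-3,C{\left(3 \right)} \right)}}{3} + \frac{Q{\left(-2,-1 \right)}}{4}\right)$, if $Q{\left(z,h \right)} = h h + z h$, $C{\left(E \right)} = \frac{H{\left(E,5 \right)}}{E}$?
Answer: $\frac{31875}{4} \approx 7968.8$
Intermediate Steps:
$C{\left(E \right)} = 1$ ($C{\left(E \right)} = \frac{E}{E} = 1$)
$Q{\left(z,h \right)} = h^{2} + h z$
$D{\left(m,R \right)} = 2 R$
$5625 \left(\frac{D{\left(-3,C{\left(3 \right)} \right)}}{3} + \frac{Q{\left(-2,-1 \right)}}{4}\right) = 5625 \left(\frac{2 \cdot 1}{3} + \frac{\left(-1\right) \left(-1 - 2\right)}{4}\right) = 5625 \left(2 \cdot \frac{1}{3} + \left(-1\right) \left(-3\right) \frac{1}{4}\right) = 5625 \left(\frac{2}{3} + 3 \cdot \frac{1}{4}\right) = 5625 \left(\frac{2}{3} + \frac{3}{4}\right) = 5625 \cdot \frac{17}{12} = \frac{31875}{4}$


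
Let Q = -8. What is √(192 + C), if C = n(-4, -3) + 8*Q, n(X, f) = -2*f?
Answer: √134 ≈ 11.576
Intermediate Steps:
C = -58 (C = -2*(-3) + 8*(-8) = 6 - 64 = -58)
√(192 + C) = √(192 - 58) = √134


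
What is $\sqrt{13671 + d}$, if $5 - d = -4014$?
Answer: $\sqrt{17690} \approx 133.0$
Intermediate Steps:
$d = 4019$ ($d = 5 - -4014 = 5 + 4014 = 4019$)
$\sqrt{13671 + d} = \sqrt{13671 + 4019} = \sqrt{17690}$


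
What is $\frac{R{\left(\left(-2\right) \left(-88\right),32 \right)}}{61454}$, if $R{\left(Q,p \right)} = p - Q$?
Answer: $- \frac{72}{30727} \approx -0.0023432$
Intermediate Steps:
$\frac{R{\left(\left(-2\right) \left(-88\right),32 \right)}}{61454} = \frac{32 - \left(-2\right) \left(-88\right)}{61454} = \left(32 - 176\right) \frac{1}{61454} = \left(-144\right) \frac{1}{61454} = - \frac{72}{30727}$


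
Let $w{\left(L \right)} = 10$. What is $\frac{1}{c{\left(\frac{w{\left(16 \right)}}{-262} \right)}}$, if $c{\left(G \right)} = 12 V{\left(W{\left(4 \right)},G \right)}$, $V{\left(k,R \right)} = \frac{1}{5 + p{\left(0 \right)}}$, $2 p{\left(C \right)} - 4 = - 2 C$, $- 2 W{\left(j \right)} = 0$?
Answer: $\frac{7}{12} \approx 0.58333$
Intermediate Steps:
$W{\left(j \right)} = 0$ ($W{\left(j \right)} = \left(- \frac{1}{2}\right) 0 = 0$)
$p{\left(C \right)} = 2 - C$ ($p{\left(C \right)} = 2 + \frac{\left(-2\right) C}{2} = 2 - C$)
$V{\left(k,R \right)} = \frac{1}{7}$ ($V{\left(k,R \right)} = \frac{1}{5 + \left(2 - 0\right)} = \frac{1}{5 + \left(2 + 0\right)} = \frac{1}{5 + 2} = \frac{1}{7}$)
$c{\left(G \right)} = \frac{12}{7}$ ($c{\left(G \right)} = 12 \cdot \frac{1}{7} = \frac{12}{7}$)
$\frac{1}{c{\left(\frac{w{\left(16 \right)}}{-262} \right)}} = \frac{1}{\frac{12}{7}} = \frac{7}{12}$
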